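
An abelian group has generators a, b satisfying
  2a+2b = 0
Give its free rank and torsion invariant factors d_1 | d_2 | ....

Answer: M ≅ ℤ^1 ⊕ ℤ/2

Derivation:
rank_ℚ(R)=1; free=2−1=1
SNF(R) diag = [2] → torsion [2]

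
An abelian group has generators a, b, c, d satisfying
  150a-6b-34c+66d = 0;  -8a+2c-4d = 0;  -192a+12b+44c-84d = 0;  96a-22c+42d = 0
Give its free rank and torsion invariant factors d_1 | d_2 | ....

Answer: M ≅ ℤ/2 ⊕ ℤ/2 ⊕ ℤ/6 ⊕ ℤ/12

Derivation:
rank_ℚ(R)=4; free=4−4=0
SNF(R) diag = [2, 2, 6, 12] → torsion [2, 2, 6, 12]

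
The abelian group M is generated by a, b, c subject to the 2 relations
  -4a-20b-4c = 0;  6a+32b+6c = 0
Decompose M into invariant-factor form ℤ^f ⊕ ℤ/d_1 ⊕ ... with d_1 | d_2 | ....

rank_ℚ(R)=2; free=3−2=1
SNF(R) diag = [2, 4] → torsion [2, 4]

Answer: M ≅ ℤ^1 ⊕ ℤ/2 ⊕ ℤ/4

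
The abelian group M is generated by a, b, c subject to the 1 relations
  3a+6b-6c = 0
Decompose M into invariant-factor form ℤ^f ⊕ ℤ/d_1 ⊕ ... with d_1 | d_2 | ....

rank_ℚ(R)=1; free=3−1=2
SNF(R) diag = [3] → torsion [3]

Answer: M ≅ ℤ^2 ⊕ ℤ/3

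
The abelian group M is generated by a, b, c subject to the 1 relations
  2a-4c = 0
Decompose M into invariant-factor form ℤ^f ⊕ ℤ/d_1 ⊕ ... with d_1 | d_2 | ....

Answer: M ≅ ℤ^2 ⊕ ℤ/2

Derivation:
rank_ℚ(R)=1; free=3−1=2
SNF(R) diag = [2] → torsion [2]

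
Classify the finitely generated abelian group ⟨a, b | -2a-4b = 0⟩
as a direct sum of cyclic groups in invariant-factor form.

rank_ℚ(R)=1; free=2−1=1
SNF(R) diag = [2] → torsion [2]

Answer: M ≅ ℤ^1 ⊕ ℤ/2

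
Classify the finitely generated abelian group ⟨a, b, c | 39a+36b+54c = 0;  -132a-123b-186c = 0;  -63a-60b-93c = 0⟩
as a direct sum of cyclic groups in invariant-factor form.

rank_ℚ(R)=3; free=3−3=0
SNF(R) diag = [3, 3, 3] → torsion [3, 3, 3]

Answer: M ≅ ℤ/3 ⊕ ℤ/3 ⊕ ℤ/3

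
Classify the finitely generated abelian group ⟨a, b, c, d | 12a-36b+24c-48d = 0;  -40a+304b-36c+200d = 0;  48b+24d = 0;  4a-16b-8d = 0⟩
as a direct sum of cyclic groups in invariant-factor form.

Answer: M ≅ ℤ/4 ⊕ ℤ/12 ⊕ ℤ/12 ⊕ ℤ/24

Derivation:
rank_ℚ(R)=4; free=4−4=0
SNF(R) diag = [4, 12, 12, 24] → torsion [4, 12, 12, 24]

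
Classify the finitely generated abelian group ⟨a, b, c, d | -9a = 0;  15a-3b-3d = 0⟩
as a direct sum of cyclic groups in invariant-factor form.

Answer: M ≅ ℤ^2 ⊕ ℤ/3 ⊕ ℤ/9

Derivation:
rank_ℚ(R)=2; free=4−2=2
SNF(R) diag = [3, 9] → torsion [3, 9]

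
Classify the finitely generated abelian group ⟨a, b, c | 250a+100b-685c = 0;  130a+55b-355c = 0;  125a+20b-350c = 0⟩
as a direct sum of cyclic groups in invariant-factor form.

Answer: M ≅ ℤ/5 ⊕ ℤ/15 ⊕ ℤ/45

Derivation:
rank_ℚ(R)=3; free=3−3=0
SNF(R) diag = [5, 15, 45] → torsion [5, 15, 45]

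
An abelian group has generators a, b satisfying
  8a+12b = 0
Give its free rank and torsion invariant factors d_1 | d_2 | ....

rank_ℚ(R)=1; free=2−1=1
SNF(R) diag = [4] → torsion [4]

Answer: M ≅ ℤ^1 ⊕ ℤ/4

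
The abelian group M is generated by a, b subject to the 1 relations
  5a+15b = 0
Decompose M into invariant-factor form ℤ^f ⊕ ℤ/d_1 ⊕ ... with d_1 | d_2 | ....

rank_ℚ(R)=1; free=2−1=1
SNF(R) diag = [5] → torsion [5]

Answer: M ≅ ℤ^1 ⊕ ℤ/5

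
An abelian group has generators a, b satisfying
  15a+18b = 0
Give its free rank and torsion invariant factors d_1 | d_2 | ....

Answer: M ≅ ℤ^1 ⊕ ℤ/3

Derivation:
rank_ℚ(R)=1; free=2−1=1
SNF(R) diag = [3] → torsion [3]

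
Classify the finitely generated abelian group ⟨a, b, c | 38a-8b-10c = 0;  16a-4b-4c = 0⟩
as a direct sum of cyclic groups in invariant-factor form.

rank_ℚ(R)=2; free=3−2=1
SNF(R) diag = [2, 4] → torsion [2, 4]

Answer: M ≅ ℤ^1 ⊕ ℤ/2 ⊕ ℤ/4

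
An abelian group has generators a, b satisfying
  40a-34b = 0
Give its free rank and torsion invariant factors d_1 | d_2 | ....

rank_ℚ(R)=1; free=2−1=1
SNF(R) diag = [2] → torsion [2]

Answer: M ≅ ℤ^1 ⊕ ℤ/2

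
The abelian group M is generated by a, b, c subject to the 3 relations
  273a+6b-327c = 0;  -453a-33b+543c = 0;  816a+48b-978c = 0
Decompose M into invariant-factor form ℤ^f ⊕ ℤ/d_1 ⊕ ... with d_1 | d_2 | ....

rank_ℚ(R)=3; free=3−3=0
SNF(R) diag = [3, 9, 18] → torsion [3, 9, 18]

Answer: M ≅ ℤ/3 ⊕ ℤ/9 ⊕ ℤ/18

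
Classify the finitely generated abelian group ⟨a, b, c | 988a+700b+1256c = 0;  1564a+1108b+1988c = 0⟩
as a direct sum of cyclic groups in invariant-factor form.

Answer: M ≅ ℤ^1 ⊕ ℤ/4 ⊕ ℤ/12

Derivation:
rank_ℚ(R)=2; free=3−2=1
SNF(R) diag = [4, 12] → torsion [4, 12]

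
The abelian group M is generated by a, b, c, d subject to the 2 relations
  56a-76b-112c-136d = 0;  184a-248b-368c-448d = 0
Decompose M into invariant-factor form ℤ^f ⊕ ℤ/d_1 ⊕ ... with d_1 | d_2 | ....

rank_ℚ(R)=2; free=4−2=2
SNF(R) diag = [4, 8] → torsion [4, 8]

Answer: M ≅ ℤ^2 ⊕ ℤ/4 ⊕ ℤ/8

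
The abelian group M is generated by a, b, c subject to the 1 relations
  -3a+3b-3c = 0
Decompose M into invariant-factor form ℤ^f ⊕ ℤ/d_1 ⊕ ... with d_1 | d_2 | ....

rank_ℚ(R)=1; free=3−1=2
SNF(R) diag = [3] → torsion [3]

Answer: M ≅ ℤ^2 ⊕ ℤ/3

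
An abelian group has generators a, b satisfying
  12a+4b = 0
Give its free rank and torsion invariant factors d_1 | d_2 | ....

rank_ℚ(R)=1; free=2−1=1
SNF(R) diag = [4] → torsion [4]

Answer: M ≅ ℤ^1 ⊕ ℤ/4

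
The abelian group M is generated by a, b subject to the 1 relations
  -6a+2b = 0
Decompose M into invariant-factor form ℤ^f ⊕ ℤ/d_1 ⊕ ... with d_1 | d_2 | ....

Answer: M ≅ ℤ^1 ⊕ ℤ/2

Derivation:
rank_ℚ(R)=1; free=2−1=1
SNF(R) diag = [2] → torsion [2]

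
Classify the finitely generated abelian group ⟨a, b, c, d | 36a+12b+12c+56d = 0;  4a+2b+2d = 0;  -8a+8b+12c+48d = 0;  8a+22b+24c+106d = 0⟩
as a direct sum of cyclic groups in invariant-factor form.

rank_ℚ(R)=4; free=4−4=0
SNF(R) diag = [2, 4, 12, 24] → torsion [2, 4, 12, 24]

Answer: M ≅ ℤ/2 ⊕ ℤ/4 ⊕ ℤ/12 ⊕ ℤ/24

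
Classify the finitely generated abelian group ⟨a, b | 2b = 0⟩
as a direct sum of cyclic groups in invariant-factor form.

rank_ℚ(R)=1; free=2−1=1
SNF(R) diag = [2] → torsion [2]

Answer: M ≅ ℤ^1 ⊕ ℤ/2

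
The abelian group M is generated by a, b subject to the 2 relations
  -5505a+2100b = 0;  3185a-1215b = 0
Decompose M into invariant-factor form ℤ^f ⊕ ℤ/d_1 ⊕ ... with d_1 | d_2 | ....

Answer: M ≅ ℤ/5 ⊕ ℤ/15

Derivation:
rank_ℚ(R)=2; free=2−2=0
SNF(R) diag = [5, 15] → torsion [5, 15]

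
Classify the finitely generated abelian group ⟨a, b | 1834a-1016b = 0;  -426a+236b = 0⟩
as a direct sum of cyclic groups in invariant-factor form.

Answer: M ≅ ℤ/2 ⊕ ℤ/4

Derivation:
rank_ℚ(R)=2; free=2−2=0
SNF(R) diag = [2, 4] → torsion [2, 4]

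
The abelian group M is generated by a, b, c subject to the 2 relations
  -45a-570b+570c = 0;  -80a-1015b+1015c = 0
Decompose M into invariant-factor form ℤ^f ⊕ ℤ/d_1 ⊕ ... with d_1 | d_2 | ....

rank_ℚ(R)=2; free=3−2=1
SNF(R) diag = [5, 15] → torsion [5, 15]

Answer: M ≅ ℤ^1 ⊕ ℤ/5 ⊕ ℤ/15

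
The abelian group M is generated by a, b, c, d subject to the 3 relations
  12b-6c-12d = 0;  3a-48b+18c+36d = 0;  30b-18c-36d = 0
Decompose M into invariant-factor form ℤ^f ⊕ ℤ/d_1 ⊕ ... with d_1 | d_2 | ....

Answer: M ≅ ℤ^1 ⊕ ℤ/3 ⊕ ℤ/6 ⊕ ℤ/6

Derivation:
rank_ℚ(R)=3; free=4−3=1
SNF(R) diag = [3, 6, 6] → torsion [3, 6, 6]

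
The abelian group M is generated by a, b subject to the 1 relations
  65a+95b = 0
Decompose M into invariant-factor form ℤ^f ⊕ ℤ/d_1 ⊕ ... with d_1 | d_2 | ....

Answer: M ≅ ℤ^1 ⊕ ℤ/5

Derivation:
rank_ℚ(R)=1; free=2−1=1
SNF(R) diag = [5] → torsion [5]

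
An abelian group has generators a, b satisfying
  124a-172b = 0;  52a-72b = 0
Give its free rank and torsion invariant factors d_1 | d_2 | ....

rank_ℚ(R)=2; free=2−2=0
SNF(R) diag = [4, 4] → torsion [4, 4]

Answer: M ≅ ℤ/4 ⊕ ℤ/4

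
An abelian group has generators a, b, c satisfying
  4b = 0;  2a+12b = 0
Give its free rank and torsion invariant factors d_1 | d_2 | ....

rank_ℚ(R)=2; free=3−2=1
SNF(R) diag = [2, 4] → torsion [2, 4]

Answer: M ≅ ℤ^1 ⊕ ℤ/2 ⊕ ℤ/4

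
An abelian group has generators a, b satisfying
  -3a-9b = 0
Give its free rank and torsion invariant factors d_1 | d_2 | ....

rank_ℚ(R)=1; free=2−1=1
SNF(R) diag = [3] → torsion [3]

Answer: M ≅ ℤ^1 ⊕ ℤ/3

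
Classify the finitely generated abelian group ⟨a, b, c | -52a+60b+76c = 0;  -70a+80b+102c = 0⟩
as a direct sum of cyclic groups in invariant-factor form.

Answer: M ≅ ℤ^1 ⊕ ℤ/2 ⊕ ℤ/4

Derivation:
rank_ℚ(R)=2; free=3−2=1
SNF(R) diag = [2, 4] → torsion [2, 4]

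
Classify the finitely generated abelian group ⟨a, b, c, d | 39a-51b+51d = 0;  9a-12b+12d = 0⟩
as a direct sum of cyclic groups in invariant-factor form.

rank_ℚ(R)=2; free=4−2=2
SNF(R) diag = [3, 3] → torsion [3, 3]

Answer: M ≅ ℤ^2 ⊕ ℤ/3 ⊕ ℤ/3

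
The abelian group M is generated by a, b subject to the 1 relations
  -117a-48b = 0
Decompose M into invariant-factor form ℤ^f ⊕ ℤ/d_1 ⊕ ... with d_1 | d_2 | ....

rank_ℚ(R)=1; free=2−1=1
SNF(R) diag = [3] → torsion [3]

Answer: M ≅ ℤ^1 ⊕ ℤ/3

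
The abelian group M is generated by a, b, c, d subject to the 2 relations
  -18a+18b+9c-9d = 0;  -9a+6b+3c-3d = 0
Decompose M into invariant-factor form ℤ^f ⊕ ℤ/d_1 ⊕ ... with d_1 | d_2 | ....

rank_ℚ(R)=2; free=4−2=2
SNF(R) diag = [3, 9] → torsion [3, 9]

Answer: M ≅ ℤ^2 ⊕ ℤ/3 ⊕ ℤ/9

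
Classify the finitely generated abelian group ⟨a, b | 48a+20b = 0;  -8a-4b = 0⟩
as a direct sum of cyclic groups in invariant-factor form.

Answer: M ≅ ℤ/4 ⊕ ℤ/8

Derivation:
rank_ℚ(R)=2; free=2−2=0
SNF(R) diag = [4, 8] → torsion [4, 8]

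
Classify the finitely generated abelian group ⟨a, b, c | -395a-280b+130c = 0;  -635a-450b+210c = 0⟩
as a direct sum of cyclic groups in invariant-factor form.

rank_ℚ(R)=2; free=3−2=1
SNF(R) diag = [5, 10] → torsion [5, 10]

Answer: M ≅ ℤ^1 ⊕ ℤ/5 ⊕ ℤ/10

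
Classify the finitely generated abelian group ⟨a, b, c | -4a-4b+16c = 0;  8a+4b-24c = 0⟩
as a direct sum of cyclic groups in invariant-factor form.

Answer: M ≅ ℤ^1 ⊕ ℤ/4 ⊕ ℤ/4

Derivation:
rank_ℚ(R)=2; free=3−2=1
SNF(R) diag = [4, 4] → torsion [4, 4]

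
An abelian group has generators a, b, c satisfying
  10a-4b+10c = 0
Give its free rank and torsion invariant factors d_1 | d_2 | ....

Answer: M ≅ ℤ^2 ⊕ ℤ/2

Derivation:
rank_ℚ(R)=1; free=3−1=2
SNF(R) diag = [2] → torsion [2]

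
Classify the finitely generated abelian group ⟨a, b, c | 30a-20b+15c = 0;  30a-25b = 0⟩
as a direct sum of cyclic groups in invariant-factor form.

Answer: M ≅ ℤ^1 ⊕ ℤ/5 ⊕ ℤ/15

Derivation:
rank_ℚ(R)=2; free=3−2=1
SNF(R) diag = [5, 15] → torsion [5, 15]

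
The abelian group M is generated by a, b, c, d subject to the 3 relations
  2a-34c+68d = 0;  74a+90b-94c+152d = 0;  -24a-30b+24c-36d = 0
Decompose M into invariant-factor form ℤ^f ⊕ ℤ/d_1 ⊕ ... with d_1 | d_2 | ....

Answer: M ≅ ℤ^1 ⊕ ℤ/2 ⊕ ℤ/6 ⊕ ℤ/12

Derivation:
rank_ℚ(R)=3; free=4−3=1
SNF(R) diag = [2, 6, 12] → torsion [2, 6, 12]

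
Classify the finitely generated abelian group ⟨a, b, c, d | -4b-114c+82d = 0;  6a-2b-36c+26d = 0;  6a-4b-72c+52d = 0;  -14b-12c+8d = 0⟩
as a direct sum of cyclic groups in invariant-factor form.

Answer: M ≅ ℤ/2 ⊕ ℤ/6 ⊕ ℤ/6 ⊕ ℤ/18

Derivation:
rank_ℚ(R)=4; free=4−4=0
SNF(R) diag = [2, 6, 6, 18] → torsion [2, 6, 6, 18]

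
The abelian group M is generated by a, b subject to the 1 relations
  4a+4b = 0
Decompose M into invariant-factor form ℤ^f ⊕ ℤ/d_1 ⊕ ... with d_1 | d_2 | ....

rank_ℚ(R)=1; free=2−1=1
SNF(R) diag = [4] → torsion [4]

Answer: M ≅ ℤ^1 ⊕ ℤ/4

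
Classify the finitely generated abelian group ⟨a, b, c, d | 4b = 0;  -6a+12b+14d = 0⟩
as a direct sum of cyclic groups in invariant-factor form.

rank_ℚ(R)=2; free=4−2=2
SNF(R) diag = [2, 4] → torsion [2, 4]

Answer: M ≅ ℤ^2 ⊕ ℤ/2 ⊕ ℤ/4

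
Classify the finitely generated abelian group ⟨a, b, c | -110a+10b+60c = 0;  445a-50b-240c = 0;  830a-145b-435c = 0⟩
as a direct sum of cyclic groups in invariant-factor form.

rank_ℚ(R)=3; free=3−3=0
SNF(R) diag = [5, 15, 30] → torsion [5, 15, 30]

Answer: M ≅ ℤ/5 ⊕ ℤ/15 ⊕ ℤ/30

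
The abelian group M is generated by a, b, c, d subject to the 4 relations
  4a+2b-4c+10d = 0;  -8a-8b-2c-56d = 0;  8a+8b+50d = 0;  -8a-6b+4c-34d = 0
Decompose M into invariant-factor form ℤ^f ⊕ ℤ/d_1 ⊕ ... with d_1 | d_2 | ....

Answer: M ≅ ℤ/2 ⊕ ℤ/2 ⊕ ℤ/2 ⊕ ℤ/4

Derivation:
rank_ℚ(R)=4; free=4−4=0
SNF(R) diag = [2, 2, 2, 4] → torsion [2, 2, 2, 4]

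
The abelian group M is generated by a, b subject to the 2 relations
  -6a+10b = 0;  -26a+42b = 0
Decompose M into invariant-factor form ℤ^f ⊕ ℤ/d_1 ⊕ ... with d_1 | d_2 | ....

rank_ℚ(R)=2; free=2−2=0
SNF(R) diag = [2, 4] → torsion [2, 4]

Answer: M ≅ ℤ/2 ⊕ ℤ/4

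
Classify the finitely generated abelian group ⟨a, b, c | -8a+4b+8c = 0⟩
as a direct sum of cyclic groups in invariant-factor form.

rank_ℚ(R)=1; free=3−1=2
SNF(R) diag = [4] → torsion [4]

Answer: M ≅ ℤ^2 ⊕ ℤ/4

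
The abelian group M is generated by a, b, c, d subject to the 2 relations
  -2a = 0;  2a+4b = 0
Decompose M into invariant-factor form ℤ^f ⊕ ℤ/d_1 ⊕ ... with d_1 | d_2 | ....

Answer: M ≅ ℤ^2 ⊕ ℤ/2 ⊕ ℤ/4

Derivation:
rank_ℚ(R)=2; free=4−2=2
SNF(R) diag = [2, 4] → torsion [2, 4]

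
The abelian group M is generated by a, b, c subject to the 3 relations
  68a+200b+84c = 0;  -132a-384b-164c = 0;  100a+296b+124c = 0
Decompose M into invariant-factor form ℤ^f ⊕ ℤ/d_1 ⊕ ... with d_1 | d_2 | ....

rank_ℚ(R)=3; free=3−3=0
SNF(R) diag = [4, 8, 8] → torsion [4, 8, 8]

Answer: M ≅ ℤ/4 ⊕ ℤ/8 ⊕ ℤ/8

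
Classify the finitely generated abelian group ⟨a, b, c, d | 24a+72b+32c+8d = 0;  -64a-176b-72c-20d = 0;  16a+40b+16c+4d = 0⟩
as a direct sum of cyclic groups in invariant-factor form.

Answer: M ≅ ℤ^1 ⊕ ℤ/4 ⊕ ℤ/8 ⊕ ℤ/8

Derivation:
rank_ℚ(R)=3; free=4−3=1
SNF(R) diag = [4, 8, 8] → torsion [4, 8, 8]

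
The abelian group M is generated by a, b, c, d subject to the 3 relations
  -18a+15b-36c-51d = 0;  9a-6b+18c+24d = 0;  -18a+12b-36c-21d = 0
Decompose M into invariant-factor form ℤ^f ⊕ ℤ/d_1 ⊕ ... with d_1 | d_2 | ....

Answer: M ≅ ℤ^1 ⊕ ℤ/3 ⊕ ℤ/9 ⊕ ℤ/27

Derivation:
rank_ℚ(R)=3; free=4−3=1
SNF(R) diag = [3, 9, 27] → torsion [3, 9, 27]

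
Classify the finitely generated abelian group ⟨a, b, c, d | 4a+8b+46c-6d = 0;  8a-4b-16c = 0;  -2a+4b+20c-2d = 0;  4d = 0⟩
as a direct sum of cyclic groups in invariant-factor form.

Answer: M ≅ ℤ/2 ⊕ ℤ/2 ⊕ ℤ/4 ⊕ ℤ/4

Derivation:
rank_ℚ(R)=4; free=4−4=0
SNF(R) diag = [2, 2, 4, 4] → torsion [2, 2, 4, 4]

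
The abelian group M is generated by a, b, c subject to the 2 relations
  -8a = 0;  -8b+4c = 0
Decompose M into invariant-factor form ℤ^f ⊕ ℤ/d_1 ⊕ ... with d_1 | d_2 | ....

rank_ℚ(R)=2; free=3−2=1
SNF(R) diag = [4, 8] → torsion [4, 8]

Answer: M ≅ ℤ^1 ⊕ ℤ/4 ⊕ ℤ/8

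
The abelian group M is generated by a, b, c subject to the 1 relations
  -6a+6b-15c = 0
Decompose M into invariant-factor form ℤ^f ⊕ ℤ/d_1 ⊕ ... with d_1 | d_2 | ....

rank_ℚ(R)=1; free=3−1=2
SNF(R) diag = [3] → torsion [3]

Answer: M ≅ ℤ^2 ⊕ ℤ/3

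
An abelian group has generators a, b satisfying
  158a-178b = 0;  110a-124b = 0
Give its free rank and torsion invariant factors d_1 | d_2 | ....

rank_ℚ(R)=2; free=2−2=0
SNF(R) diag = [2, 6] → torsion [2, 6]

Answer: M ≅ ℤ/2 ⊕ ℤ/6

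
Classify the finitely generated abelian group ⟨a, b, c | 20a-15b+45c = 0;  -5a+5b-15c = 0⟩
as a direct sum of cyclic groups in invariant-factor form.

Answer: M ≅ ℤ^1 ⊕ ℤ/5 ⊕ ℤ/5

Derivation:
rank_ℚ(R)=2; free=3−2=1
SNF(R) diag = [5, 5] → torsion [5, 5]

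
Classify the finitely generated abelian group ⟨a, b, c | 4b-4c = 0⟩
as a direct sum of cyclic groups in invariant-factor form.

rank_ℚ(R)=1; free=3−1=2
SNF(R) diag = [4] → torsion [4]

Answer: M ≅ ℤ^2 ⊕ ℤ/4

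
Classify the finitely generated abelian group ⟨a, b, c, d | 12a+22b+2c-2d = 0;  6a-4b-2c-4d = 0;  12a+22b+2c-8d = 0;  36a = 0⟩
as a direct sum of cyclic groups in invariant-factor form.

rank_ℚ(R)=4; free=4−4=0
SNF(R) diag = [2, 6, 18, 36] → torsion [2, 6, 18, 36]

Answer: M ≅ ℤ/2 ⊕ ℤ/6 ⊕ ℤ/18 ⊕ ℤ/36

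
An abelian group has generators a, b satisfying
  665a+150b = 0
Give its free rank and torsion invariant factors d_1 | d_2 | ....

Answer: M ≅ ℤ^1 ⊕ ℤ/5

Derivation:
rank_ℚ(R)=1; free=2−1=1
SNF(R) diag = [5] → torsion [5]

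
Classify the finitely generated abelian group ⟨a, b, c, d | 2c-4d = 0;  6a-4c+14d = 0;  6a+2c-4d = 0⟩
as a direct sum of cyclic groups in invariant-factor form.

rank_ℚ(R)=3; free=4−3=1
SNF(R) diag = [2, 6, 6] → torsion [2, 6, 6]

Answer: M ≅ ℤ^1 ⊕ ℤ/2 ⊕ ℤ/6 ⊕ ℤ/6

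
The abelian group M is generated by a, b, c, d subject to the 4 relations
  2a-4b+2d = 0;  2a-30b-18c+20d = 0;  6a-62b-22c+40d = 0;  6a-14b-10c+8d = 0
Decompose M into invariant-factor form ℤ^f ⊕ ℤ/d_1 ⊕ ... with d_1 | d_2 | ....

rank_ℚ(R)=4; free=4−4=0
SNF(R) diag = [2, 2, 4, 8] → torsion [2, 2, 4, 8]

Answer: M ≅ ℤ/2 ⊕ ℤ/2 ⊕ ℤ/4 ⊕ ℤ/8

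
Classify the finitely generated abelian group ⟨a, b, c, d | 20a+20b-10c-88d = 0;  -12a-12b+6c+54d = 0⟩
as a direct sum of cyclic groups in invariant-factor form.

Answer: M ≅ ℤ^2 ⊕ ℤ/2 ⊕ ℤ/6

Derivation:
rank_ℚ(R)=2; free=4−2=2
SNF(R) diag = [2, 6] → torsion [2, 6]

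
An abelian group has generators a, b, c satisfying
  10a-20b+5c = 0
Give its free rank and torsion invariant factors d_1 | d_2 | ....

Answer: M ≅ ℤ^2 ⊕ ℤ/5

Derivation:
rank_ℚ(R)=1; free=3−1=2
SNF(R) diag = [5] → torsion [5]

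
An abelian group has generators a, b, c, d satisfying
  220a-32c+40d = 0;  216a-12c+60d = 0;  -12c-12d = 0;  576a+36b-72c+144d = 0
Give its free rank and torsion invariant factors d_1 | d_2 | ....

rank_ℚ(R)=4; free=4−4=0
SNF(R) diag = [4, 12, 36, 72] → torsion [4, 12, 36, 72]

Answer: M ≅ ℤ/4 ⊕ ℤ/12 ⊕ ℤ/36 ⊕ ℤ/72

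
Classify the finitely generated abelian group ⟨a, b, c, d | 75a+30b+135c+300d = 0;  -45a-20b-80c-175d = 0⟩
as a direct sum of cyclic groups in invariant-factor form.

Answer: M ≅ ℤ^2 ⊕ ℤ/5 ⊕ ℤ/15

Derivation:
rank_ℚ(R)=2; free=4−2=2
SNF(R) diag = [5, 15] → torsion [5, 15]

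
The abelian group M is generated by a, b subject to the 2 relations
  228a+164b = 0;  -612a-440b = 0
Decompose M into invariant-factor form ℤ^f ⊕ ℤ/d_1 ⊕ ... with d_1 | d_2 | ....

Answer: M ≅ ℤ/4 ⊕ ℤ/12

Derivation:
rank_ℚ(R)=2; free=2−2=0
SNF(R) diag = [4, 12] → torsion [4, 12]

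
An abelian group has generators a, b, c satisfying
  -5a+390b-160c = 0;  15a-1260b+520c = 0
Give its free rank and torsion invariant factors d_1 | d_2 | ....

Answer: M ≅ ℤ^1 ⊕ ℤ/5 ⊕ ℤ/10

Derivation:
rank_ℚ(R)=2; free=3−2=1
SNF(R) diag = [5, 10] → torsion [5, 10]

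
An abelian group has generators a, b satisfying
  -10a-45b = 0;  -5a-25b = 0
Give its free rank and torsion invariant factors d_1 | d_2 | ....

Answer: M ≅ ℤ/5 ⊕ ℤ/5

Derivation:
rank_ℚ(R)=2; free=2−2=0
SNF(R) diag = [5, 5] → torsion [5, 5]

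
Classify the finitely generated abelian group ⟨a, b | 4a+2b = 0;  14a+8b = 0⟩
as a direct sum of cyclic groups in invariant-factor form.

rank_ℚ(R)=2; free=2−2=0
SNF(R) diag = [2, 2] → torsion [2, 2]

Answer: M ≅ ℤ/2 ⊕ ℤ/2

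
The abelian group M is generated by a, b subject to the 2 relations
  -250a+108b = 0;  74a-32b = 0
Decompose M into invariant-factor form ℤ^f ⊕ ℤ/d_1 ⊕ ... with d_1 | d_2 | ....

rank_ℚ(R)=2; free=2−2=0
SNF(R) diag = [2, 4] → torsion [2, 4]

Answer: M ≅ ℤ/2 ⊕ ℤ/4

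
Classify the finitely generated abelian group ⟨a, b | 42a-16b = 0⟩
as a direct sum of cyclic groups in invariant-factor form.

Answer: M ≅ ℤ^1 ⊕ ℤ/2

Derivation:
rank_ℚ(R)=1; free=2−1=1
SNF(R) diag = [2] → torsion [2]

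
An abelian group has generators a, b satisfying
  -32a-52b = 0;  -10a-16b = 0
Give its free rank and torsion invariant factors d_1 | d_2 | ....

rank_ℚ(R)=2; free=2−2=0
SNF(R) diag = [2, 4] → torsion [2, 4]

Answer: M ≅ ℤ/2 ⊕ ℤ/4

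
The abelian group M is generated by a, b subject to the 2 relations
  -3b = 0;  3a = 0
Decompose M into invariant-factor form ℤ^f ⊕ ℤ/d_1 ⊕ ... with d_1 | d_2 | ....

Answer: M ≅ ℤ/3 ⊕ ℤ/3

Derivation:
rank_ℚ(R)=2; free=2−2=0
SNF(R) diag = [3, 3] → torsion [3, 3]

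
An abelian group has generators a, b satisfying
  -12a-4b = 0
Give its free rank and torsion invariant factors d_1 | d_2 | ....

Answer: M ≅ ℤ^1 ⊕ ℤ/4

Derivation:
rank_ℚ(R)=1; free=2−1=1
SNF(R) diag = [4] → torsion [4]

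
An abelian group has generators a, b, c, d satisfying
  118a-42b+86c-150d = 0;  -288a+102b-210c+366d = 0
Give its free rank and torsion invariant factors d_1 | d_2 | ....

Answer: M ≅ ℤ^2 ⊕ ℤ/2 ⊕ ℤ/6

Derivation:
rank_ℚ(R)=2; free=4−2=2
SNF(R) diag = [2, 6] → torsion [2, 6]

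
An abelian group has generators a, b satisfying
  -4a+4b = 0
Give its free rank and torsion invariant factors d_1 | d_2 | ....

Answer: M ≅ ℤ^1 ⊕ ℤ/4

Derivation:
rank_ℚ(R)=1; free=2−1=1
SNF(R) diag = [4] → torsion [4]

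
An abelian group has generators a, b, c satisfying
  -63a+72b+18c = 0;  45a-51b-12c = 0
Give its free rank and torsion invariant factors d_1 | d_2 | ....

rank_ℚ(R)=2; free=3−2=1
SNF(R) diag = [3, 9] → torsion [3, 9]

Answer: M ≅ ℤ^1 ⊕ ℤ/3 ⊕ ℤ/9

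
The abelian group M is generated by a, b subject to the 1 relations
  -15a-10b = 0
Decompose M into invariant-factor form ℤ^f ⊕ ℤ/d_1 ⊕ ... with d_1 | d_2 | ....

rank_ℚ(R)=1; free=2−1=1
SNF(R) diag = [5] → torsion [5]

Answer: M ≅ ℤ^1 ⊕ ℤ/5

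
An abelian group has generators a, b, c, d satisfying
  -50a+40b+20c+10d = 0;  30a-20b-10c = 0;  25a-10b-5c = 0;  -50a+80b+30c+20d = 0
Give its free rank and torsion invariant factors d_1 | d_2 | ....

rank_ℚ(R)=4; free=4−4=0
SNF(R) diag = [5, 10, 20, 20] → torsion [5, 10, 20, 20]

Answer: M ≅ ℤ/5 ⊕ ℤ/10 ⊕ ℤ/20 ⊕ ℤ/20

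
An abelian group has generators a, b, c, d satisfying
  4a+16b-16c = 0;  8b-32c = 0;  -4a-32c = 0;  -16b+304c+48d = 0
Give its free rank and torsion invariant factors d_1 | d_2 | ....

Answer: M ≅ ℤ/4 ⊕ ℤ/8 ⊕ ℤ/16 ⊕ ℤ/48

Derivation:
rank_ℚ(R)=4; free=4−4=0
SNF(R) diag = [4, 8, 16, 48] → torsion [4, 8, 16, 48]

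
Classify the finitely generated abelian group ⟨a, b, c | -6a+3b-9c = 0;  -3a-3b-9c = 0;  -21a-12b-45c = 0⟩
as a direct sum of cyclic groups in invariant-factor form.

Answer: M ≅ ℤ/3 ⊕ ℤ/9 ⊕ ℤ/9

Derivation:
rank_ℚ(R)=3; free=3−3=0
SNF(R) diag = [3, 9, 9] → torsion [3, 9, 9]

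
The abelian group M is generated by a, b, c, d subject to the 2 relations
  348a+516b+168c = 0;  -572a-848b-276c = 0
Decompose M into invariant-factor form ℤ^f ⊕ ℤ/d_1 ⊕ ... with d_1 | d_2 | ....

Answer: M ≅ ℤ^2 ⊕ ℤ/4 ⊕ ℤ/12

Derivation:
rank_ℚ(R)=2; free=4−2=2
SNF(R) diag = [4, 12] → torsion [4, 12]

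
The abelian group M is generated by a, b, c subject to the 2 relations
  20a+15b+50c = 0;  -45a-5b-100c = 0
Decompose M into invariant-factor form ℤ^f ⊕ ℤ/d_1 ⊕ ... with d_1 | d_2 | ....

rank_ℚ(R)=2; free=3−2=1
SNF(R) diag = [5, 5] → torsion [5, 5]

Answer: M ≅ ℤ^1 ⊕ ℤ/5 ⊕ ℤ/5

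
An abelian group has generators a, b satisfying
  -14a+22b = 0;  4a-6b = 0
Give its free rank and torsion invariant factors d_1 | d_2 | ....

rank_ℚ(R)=2; free=2−2=0
SNF(R) diag = [2, 2] → torsion [2, 2]

Answer: M ≅ ℤ/2 ⊕ ℤ/2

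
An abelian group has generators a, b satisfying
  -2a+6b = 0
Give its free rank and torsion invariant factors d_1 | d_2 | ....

Answer: M ≅ ℤ^1 ⊕ ℤ/2

Derivation:
rank_ℚ(R)=1; free=2−1=1
SNF(R) diag = [2] → torsion [2]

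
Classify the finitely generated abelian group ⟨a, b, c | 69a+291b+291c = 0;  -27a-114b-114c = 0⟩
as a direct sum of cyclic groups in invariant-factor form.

Answer: M ≅ ℤ^1 ⊕ ℤ/3 ⊕ ℤ/3

Derivation:
rank_ℚ(R)=2; free=3−2=1
SNF(R) diag = [3, 3] → torsion [3, 3]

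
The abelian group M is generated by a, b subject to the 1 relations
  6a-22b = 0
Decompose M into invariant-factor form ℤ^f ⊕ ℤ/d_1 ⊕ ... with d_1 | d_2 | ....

Answer: M ≅ ℤ^1 ⊕ ℤ/2

Derivation:
rank_ℚ(R)=1; free=2−1=1
SNF(R) diag = [2] → torsion [2]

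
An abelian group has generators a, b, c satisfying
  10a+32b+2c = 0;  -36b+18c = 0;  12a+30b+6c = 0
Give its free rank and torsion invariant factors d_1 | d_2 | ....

Answer: M ≅ ℤ/2 ⊕ ℤ/6 ⊕ ℤ/18

Derivation:
rank_ℚ(R)=3; free=3−3=0
SNF(R) diag = [2, 6, 18] → torsion [2, 6, 18]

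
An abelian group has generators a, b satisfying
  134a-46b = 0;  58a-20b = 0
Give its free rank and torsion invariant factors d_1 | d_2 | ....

Answer: M ≅ ℤ/2 ⊕ ℤ/6

Derivation:
rank_ℚ(R)=2; free=2−2=0
SNF(R) diag = [2, 6] → torsion [2, 6]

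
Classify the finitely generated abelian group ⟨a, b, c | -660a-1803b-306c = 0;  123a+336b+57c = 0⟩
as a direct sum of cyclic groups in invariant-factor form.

Answer: M ≅ ℤ^1 ⊕ ℤ/3 ⊕ ℤ/3

Derivation:
rank_ℚ(R)=2; free=3−2=1
SNF(R) diag = [3, 3] → torsion [3, 3]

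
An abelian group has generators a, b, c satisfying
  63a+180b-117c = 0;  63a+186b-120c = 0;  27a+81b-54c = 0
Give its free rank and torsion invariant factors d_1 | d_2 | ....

rank_ℚ(R)=3; free=3−3=0
SNF(R) diag = [3, 9, 27] → torsion [3, 9, 27]

Answer: M ≅ ℤ/3 ⊕ ℤ/9 ⊕ ℤ/27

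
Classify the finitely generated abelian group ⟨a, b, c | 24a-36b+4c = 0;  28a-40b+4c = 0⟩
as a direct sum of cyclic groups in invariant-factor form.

Answer: M ≅ ℤ^1 ⊕ ℤ/4 ⊕ ℤ/4

Derivation:
rank_ℚ(R)=2; free=3−2=1
SNF(R) diag = [4, 4] → torsion [4, 4]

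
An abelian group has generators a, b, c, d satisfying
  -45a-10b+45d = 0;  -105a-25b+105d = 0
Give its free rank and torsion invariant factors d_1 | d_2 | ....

Answer: M ≅ ℤ^2 ⊕ ℤ/5 ⊕ ℤ/15

Derivation:
rank_ℚ(R)=2; free=4−2=2
SNF(R) diag = [5, 15] → torsion [5, 15]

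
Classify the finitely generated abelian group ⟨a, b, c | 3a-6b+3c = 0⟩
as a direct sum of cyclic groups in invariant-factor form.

Answer: M ≅ ℤ^2 ⊕ ℤ/3

Derivation:
rank_ℚ(R)=1; free=3−1=2
SNF(R) diag = [3] → torsion [3]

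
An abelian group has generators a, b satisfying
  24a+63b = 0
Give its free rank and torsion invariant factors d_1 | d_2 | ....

rank_ℚ(R)=1; free=2−1=1
SNF(R) diag = [3] → torsion [3]

Answer: M ≅ ℤ^1 ⊕ ℤ/3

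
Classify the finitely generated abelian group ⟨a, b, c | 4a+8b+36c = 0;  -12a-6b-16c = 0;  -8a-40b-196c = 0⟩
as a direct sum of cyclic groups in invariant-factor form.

rank_ℚ(R)=3; free=3−3=0
SNF(R) diag = [2, 4, 12] → torsion [2, 4, 12]

Answer: M ≅ ℤ/2 ⊕ ℤ/4 ⊕ ℤ/12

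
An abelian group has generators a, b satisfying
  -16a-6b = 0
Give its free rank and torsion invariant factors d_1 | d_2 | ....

rank_ℚ(R)=1; free=2−1=1
SNF(R) diag = [2] → torsion [2]

Answer: M ≅ ℤ^1 ⊕ ℤ/2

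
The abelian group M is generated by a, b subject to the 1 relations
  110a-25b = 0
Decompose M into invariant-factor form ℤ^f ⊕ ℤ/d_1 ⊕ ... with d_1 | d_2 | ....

Answer: M ≅ ℤ^1 ⊕ ℤ/5

Derivation:
rank_ℚ(R)=1; free=2−1=1
SNF(R) diag = [5] → torsion [5]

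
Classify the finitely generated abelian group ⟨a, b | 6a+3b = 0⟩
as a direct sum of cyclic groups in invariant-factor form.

rank_ℚ(R)=1; free=2−1=1
SNF(R) diag = [3] → torsion [3]

Answer: M ≅ ℤ^1 ⊕ ℤ/3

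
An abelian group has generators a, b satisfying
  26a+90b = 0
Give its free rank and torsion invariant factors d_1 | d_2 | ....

rank_ℚ(R)=1; free=2−1=1
SNF(R) diag = [2] → torsion [2]

Answer: M ≅ ℤ^1 ⊕ ℤ/2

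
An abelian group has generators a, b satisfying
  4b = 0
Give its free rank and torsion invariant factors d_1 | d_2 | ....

Answer: M ≅ ℤ^1 ⊕ ℤ/4

Derivation:
rank_ℚ(R)=1; free=2−1=1
SNF(R) diag = [4] → torsion [4]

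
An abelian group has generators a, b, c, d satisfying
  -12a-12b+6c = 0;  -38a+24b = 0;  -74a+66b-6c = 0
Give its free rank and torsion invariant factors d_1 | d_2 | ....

rank_ℚ(R)=3; free=4−3=1
SNF(R) diag = [2, 6, 6] → torsion [2, 6, 6]

Answer: M ≅ ℤ^1 ⊕ ℤ/2 ⊕ ℤ/6 ⊕ ℤ/6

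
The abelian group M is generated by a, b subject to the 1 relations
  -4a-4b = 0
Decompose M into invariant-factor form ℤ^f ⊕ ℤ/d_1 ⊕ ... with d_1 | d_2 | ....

Answer: M ≅ ℤ^1 ⊕ ℤ/4

Derivation:
rank_ℚ(R)=1; free=2−1=1
SNF(R) diag = [4] → torsion [4]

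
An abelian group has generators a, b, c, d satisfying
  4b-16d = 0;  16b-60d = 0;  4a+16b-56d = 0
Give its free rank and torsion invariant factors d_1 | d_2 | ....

rank_ℚ(R)=3; free=4−3=1
SNF(R) diag = [4, 4, 4] → torsion [4, 4, 4]

Answer: M ≅ ℤ^1 ⊕ ℤ/4 ⊕ ℤ/4 ⊕ ℤ/4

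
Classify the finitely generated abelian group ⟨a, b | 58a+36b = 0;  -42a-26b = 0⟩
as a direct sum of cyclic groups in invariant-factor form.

Answer: M ≅ ℤ/2 ⊕ ℤ/2

Derivation:
rank_ℚ(R)=2; free=2−2=0
SNF(R) diag = [2, 2] → torsion [2, 2]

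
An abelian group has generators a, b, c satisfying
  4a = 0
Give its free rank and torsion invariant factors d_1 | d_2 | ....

Answer: M ≅ ℤ^2 ⊕ ℤ/4

Derivation:
rank_ℚ(R)=1; free=3−1=2
SNF(R) diag = [4] → torsion [4]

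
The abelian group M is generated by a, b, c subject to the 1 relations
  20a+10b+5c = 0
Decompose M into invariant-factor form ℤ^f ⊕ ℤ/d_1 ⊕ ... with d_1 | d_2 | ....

Answer: M ≅ ℤ^2 ⊕ ℤ/5

Derivation:
rank_ℚ(R)=1; free=3−1=2
SNF(R) diag = [5] → torsion [5]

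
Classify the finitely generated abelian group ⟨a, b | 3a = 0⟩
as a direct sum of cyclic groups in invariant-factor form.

Answer: M ≅ ℤ^1 ⊕ ℤ/3

Derivation:
rank_ℚ(R)=1; free=2−1=1
SNF(R) diag = [3] → torsion [3]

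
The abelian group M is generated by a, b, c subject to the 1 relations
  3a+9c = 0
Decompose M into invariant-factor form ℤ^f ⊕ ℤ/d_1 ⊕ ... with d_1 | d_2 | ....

rank_ℚ(R)=1; free=3−1=2
SNF(R) diag = [3] → torsion [3]

Answer: M ≅ ℤ^2 ⊕ ℤ/3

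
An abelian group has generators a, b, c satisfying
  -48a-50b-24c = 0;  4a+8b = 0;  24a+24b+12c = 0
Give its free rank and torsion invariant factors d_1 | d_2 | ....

rank_ℚ(R)=3; free=3−3=0
SNF(R) diag = [2, 4, 12] → torsion [2, 4, 12]

Answer: M ≅ ℤ/2 ⊕ ℤ/4 ⊕ ℤ/12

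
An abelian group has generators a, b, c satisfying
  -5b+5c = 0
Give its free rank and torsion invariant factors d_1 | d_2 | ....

rank_ℚ(R)=1; free=3−1=2
SNF(R) diag = [5] → torsion [5]

Answer: M ≅ ℤ^2 ⊕ ℤ/5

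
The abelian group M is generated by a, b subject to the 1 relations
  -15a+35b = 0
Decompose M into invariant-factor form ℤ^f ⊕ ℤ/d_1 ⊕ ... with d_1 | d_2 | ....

rank_ℚ(R)=1; free=2−1=1
SNF(R) diag = [5] → torsion [5]

Answer: M ≅ ℤ^1 ⊕ ℤ/5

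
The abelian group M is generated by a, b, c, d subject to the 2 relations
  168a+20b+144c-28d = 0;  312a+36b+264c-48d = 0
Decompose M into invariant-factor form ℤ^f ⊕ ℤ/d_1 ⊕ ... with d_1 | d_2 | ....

rank_ℚ(R)=2; free=4−2=2
SNF(R) diag = [4, 12] → torsion [4, 12]

Answer: M ≅ ℤ^2 ⊕ ℤ/4 ⊕ ℤ/12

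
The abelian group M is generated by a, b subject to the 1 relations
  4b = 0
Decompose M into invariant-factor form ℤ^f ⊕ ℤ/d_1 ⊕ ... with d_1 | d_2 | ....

rank_ℚ(R)=1; free=2−1=1
SNF(R) diag = [4] → torsion [4]

Answer: M ≅ ℤ^1 ⊕ ℤ/4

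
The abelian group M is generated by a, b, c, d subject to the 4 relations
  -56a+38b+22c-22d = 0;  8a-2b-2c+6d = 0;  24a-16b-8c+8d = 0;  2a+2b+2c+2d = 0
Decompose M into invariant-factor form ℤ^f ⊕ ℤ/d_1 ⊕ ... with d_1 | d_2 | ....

rank_ℚ(R)=4; free=4−4=0
SNF(R) diag = [2, 2, 4, 8] → torsion [2, 2, 4, 8]

Answer: M ≅ ℤ/2 ⊕ ℤ/2 ⊕ ℤ/4 ⊕ ℤ/8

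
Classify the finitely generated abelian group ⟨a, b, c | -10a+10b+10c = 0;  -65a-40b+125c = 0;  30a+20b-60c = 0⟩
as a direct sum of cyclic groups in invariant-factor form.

rank_ℚ(R)=3; free=3−3=0
SNF(R) diag = [5, 10, 30] → torsion [5, 10, 30]

Answer: M ≅ ℤ/5 ⊕ ℤ/10 ⊕ ℤ/30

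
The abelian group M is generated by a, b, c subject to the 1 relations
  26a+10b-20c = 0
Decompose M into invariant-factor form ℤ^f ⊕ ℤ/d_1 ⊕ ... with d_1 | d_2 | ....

Answer: M ≅ ℤ^2 ⊕ ℤ/2

Derivation:
rank_ℚ(R)=1; free=3−1=2
SNF(R) diag = [2] → torsion [2]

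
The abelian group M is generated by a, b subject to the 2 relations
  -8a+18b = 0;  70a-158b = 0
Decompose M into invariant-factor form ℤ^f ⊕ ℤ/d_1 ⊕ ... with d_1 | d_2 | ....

rank_ℚ(R)=2; free=2−2=0
SNF(R) diag = [2, 2] → torsion [2, 2]

Answer: M ≅ ℤ/2 ⊕ ℤ/2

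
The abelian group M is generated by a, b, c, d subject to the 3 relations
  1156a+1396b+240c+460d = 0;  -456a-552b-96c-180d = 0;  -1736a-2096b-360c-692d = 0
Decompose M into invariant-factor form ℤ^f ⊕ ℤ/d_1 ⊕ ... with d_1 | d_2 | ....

rank_ℚ(R)=3; free=4−3=1
SNF(R) diag = [4, 12, 24] → torsion [4, 12, 24]

Answer: M ≅ ℤ^1 ⊕ ℤ/4 ⊕ ℤ/12 ⊕ ℤ/24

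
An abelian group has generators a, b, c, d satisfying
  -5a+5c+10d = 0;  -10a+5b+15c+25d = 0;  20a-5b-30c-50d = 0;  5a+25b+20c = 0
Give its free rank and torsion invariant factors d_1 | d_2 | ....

rank_ℚ(R)=4; free=4−4=0
SNF(R) diag = [5, 5, 5, 15] → torsion [5, 5, 5, 15]

Answer: M ≅ ℤ/5 ⊕ ℤ/5 ⊕ ℤ/5 ⊕ ℤ/15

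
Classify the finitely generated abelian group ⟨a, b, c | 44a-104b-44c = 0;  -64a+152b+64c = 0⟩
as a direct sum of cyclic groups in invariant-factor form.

Answer: M ≅ ℤ^1 ⊕ ℤ/4 ⊕ ℤ/8

Derivation:
rank_ℚ(R)=2; free=3−2=1
SNF(R) diag = [4, 8] → torsion [4, 8]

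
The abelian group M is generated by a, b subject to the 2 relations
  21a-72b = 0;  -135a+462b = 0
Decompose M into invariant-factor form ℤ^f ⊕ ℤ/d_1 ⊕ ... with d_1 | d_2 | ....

Answer: M ≅ ℤ/3 ⊕ ℤ/6

Derivation:
rank_ℚ(R)=2; free=2−2=0
SNF(R) diag = [3, 6] → torsion [3, 6]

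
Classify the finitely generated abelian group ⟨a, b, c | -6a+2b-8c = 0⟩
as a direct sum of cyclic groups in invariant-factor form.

rank_ℚ(R)=1; free=3−1=2
SNF(R) diag = [2] → torsion [2]

Answer: M ≅ ℤ^2 ⊕ ℤ/2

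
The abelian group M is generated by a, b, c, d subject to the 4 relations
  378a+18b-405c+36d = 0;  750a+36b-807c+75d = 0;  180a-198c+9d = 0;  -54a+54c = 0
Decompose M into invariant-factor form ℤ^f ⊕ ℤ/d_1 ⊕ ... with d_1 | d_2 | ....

Answer: M ≅ ℤ/3 ⊕ ℤ/9 ⊕ ℤ/18 ⊕ ℤ/54

Derivation:
rank_ℚ(R)=4; free=4−4=0
SNF(R) diag = [3, 9, 18, 54] → torsion [3, 9, 18, 54]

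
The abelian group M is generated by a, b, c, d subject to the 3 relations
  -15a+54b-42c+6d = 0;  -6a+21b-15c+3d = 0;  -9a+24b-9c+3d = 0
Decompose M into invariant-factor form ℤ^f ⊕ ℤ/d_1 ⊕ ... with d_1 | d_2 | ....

rank_ℚ(R)=3; free=4−3=1
SNF(R) diag = [3, 3, 9] → torsion [3, 3, 9]

Answer: M ≅ ℤ^1 ⊕ ℤ/3 ⊕ ℤ/3 ⊕ ℤ/9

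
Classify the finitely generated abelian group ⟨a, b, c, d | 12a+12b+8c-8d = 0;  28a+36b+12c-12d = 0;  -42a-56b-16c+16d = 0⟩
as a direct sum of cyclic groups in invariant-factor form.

rank_ℚ(R)=3; free=4−3=1
SNF(R) diag = [2, 4, 4] → torsion [2, 4, 4]

Answer: M ≅ ℤ^1 ⊕ ℤ/2 ⊕ ℤ/4 ⊕ ℤ/4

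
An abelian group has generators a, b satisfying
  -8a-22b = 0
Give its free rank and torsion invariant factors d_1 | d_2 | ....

Answer: M ≅ ℤ^1 ⊕ ℤ/2

Derivation:
rank_ℚ(R)=1; free=2−1=1
SNF(R) diag = [2] → torsion [2]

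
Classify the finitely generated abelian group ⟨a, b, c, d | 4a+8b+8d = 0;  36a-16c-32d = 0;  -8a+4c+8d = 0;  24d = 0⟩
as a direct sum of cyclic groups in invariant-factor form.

Answer: M ≅ ℤ/4 ⊕ ℤ/4 ⊕ ℤ/8 ⊕ ℤ/24

Derivation:
rank_ℚ(R)=4; free=4−4=0
SNF(R) diag = [4, 4, 8, 24] → torsion [4, 4, 8, 24]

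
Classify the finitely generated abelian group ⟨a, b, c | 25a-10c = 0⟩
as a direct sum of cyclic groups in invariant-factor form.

rank_ℚ(R)=1; free=3−1=2
SNF(R) diag = [5] → torsion [5]

Answer: M ≅ ℤ^2 ⊕ ℤ/5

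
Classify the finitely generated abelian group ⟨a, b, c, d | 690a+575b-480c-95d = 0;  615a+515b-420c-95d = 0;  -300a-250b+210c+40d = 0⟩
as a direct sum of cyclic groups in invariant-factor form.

rank_ℚ(R)=3; free=4−3=1
SNF(R) diag = [5, 15, 30] → torsion [5, 15, 30]

Answer: M ≅ ℤ^1 ⊕ ℤ/5 ⊕ ℤ/15 ⊕ ℤ/30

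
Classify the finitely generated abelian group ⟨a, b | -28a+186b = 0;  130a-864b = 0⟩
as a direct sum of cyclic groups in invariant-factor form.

rank_ℚ(R)=2; free=2−2=0
SNF(R) diag = [2, 6] → torsion [2, 6]

Answer: M ≅ ℤ/2 ⊕ ℤ/6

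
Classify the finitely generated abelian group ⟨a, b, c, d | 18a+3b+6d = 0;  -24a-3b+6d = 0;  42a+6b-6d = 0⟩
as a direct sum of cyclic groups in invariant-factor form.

Answer: M ≅ ℤ^1 ⊕ ℤ/3 ⊕ ℤ/6 ⊕ ℤ/6

Derivation:
rank_ℚ(R)=3; free=4−3=1
SNF(R) diag = [3, 6, 6] → torsion [3, 6, 6]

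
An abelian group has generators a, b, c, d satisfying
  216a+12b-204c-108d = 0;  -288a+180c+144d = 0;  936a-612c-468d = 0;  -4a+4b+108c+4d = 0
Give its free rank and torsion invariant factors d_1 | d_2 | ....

rank_ℚ(R)=4; free=4−4=0
SNF(R) diag = [4, 12, 36, 108] → torsion [4, 12, 36, 108]

Answer: M ≅ ℤ/4 ⊕ ℤ/12 ⊕ ℤ/36 ⊕ ℤ/108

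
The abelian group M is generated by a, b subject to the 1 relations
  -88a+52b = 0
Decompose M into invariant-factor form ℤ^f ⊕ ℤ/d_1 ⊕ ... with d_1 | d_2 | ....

Answer: M ≅ ℤ^1 ⊕ ℤ/4

Derivation:
rank_ℚ(R)=1; free=2−1=1
SNF(R) diag = [4] → torsion [4]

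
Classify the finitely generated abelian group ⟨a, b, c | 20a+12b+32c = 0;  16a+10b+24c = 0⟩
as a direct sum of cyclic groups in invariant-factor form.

rank_ℚ(R)=2; free=3−2=1
SNF(R) diag = [2, 4] → torsion [2, 4]

Answer: M ≅ ℤ^1 ⊕ ℤ/2 ⊕ ℤ/4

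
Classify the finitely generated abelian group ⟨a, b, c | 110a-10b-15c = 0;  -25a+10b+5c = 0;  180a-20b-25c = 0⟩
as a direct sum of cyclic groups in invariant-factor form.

Answer: M ≅ ℤ/5 ⊕ ℤ/5 ⊕ ℤ/10

Derivation:
rank_ℚ(R)=3; free=3−3=0
SNF(R) diag = [5, 5, 10] → torsion [5, 5, 10]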